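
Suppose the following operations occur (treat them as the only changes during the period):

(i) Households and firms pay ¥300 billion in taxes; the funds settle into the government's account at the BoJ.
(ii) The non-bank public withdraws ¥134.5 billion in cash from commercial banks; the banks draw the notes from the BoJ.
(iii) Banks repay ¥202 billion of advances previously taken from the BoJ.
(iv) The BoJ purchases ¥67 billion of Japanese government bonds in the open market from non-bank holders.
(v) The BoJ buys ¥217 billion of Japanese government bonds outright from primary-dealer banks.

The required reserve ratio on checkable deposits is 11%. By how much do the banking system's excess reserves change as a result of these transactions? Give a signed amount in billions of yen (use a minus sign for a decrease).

Government account inflow ¥300 billion: reserves −¥300B, deposits −¥300B.
Currency withdrawal ¥134.5 billion: reserves −¥134.5B, deposits −¥134.5B.
Discount-window repayment ¥202 billion: reserves −¥202B, deposits 0.
Asset purchase (from non-banks) ¥67 billion: reserves +¥67B, deposits +¥67B.
OMO purchase (from banks) ¥217 billion: reserves +¥217B, deposits 0.
Totals: Δreserves = −¥352.5B, Δdeposits = −¥367.5B.
Δrequired reserves = 11% × −¥367.5B = −¥40.425B.
Δexcess reserves = Δreserves − Δrequired = −¥352.5B − (−¥40.425B) = -¥312.075 billion.

-¥312.075 billion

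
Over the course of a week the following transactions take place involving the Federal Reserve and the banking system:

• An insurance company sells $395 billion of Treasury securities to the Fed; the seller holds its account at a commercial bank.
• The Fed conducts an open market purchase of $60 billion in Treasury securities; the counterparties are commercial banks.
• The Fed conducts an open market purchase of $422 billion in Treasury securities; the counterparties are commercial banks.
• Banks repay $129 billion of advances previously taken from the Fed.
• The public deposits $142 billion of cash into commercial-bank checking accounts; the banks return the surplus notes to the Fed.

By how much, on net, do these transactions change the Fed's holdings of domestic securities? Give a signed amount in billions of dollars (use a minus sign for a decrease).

+$877 billion

Fed balance sheet:
  Assets:      Securities +$877B, Loans to banks −$129B
  Liabilities: Bank reserves +$890B, Currency in circulation −$142B
Commercial banking system:
  Assets:      Reserves at CB +$890B, Securities −$482B
  Liabilities: Checkable deposits +$537B, Borrowings from CB −$129B
So the change in the Fed's holdings of domestic securities is +$877 billion.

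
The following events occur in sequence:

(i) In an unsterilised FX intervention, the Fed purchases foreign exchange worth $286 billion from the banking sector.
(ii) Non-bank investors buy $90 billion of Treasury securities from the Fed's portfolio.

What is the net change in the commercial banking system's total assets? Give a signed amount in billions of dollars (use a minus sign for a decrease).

Fed balance sheet:
  Assets:      Securities −$90B, Foreign assets +$286B
  Liabilities: Bank reserves +$196B
Commercial banking system:
  Assets:      Reserves at CB +$196B, Foreign assets −$286B
  Liabilities: Checkable deposits −$90B
Change in total bank assets = -$90 billion.

-$90 billion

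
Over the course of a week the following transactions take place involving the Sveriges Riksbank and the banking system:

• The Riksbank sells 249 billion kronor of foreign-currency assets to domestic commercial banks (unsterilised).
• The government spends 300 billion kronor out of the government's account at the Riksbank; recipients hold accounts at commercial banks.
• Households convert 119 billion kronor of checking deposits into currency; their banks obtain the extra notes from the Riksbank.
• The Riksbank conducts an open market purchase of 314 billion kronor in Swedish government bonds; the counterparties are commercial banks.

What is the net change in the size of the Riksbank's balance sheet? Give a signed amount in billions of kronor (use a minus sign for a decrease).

FX sale 249 billion kronor: a Riksbank asset is shed → −249B.
Government spending 300 billion kronor: only the composition of liabilities changes → 0.
Currency withdrawal 119 billion kronor: only the composition of liabilities changes → 0.
OMO purchase (from banks) 314 billion kronor: a Riksbank asset is acquired → +314B.
Net: −249 + 0 + 0 + 314 = +65 billion.

+65 billion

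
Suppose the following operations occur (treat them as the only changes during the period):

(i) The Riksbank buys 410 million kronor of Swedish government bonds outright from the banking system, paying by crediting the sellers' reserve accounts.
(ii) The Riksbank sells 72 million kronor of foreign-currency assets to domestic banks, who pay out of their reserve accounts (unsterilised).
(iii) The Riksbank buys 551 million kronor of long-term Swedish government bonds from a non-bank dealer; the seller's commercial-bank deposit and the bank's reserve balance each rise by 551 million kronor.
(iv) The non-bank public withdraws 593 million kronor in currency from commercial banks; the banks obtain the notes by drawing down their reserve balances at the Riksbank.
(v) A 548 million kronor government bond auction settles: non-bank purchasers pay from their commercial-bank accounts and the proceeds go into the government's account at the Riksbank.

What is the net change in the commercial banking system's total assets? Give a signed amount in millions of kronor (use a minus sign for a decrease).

OMO purchase (from banks) 410 million kronor: just an asset swap on bank balance sheets → 0.
FX sale 72 million kronor: just an asset swap on bank balance sheets → 0.
Asset purchase (from non-banks) 551 million kronor: bank balance sheets expand → +551M.
Currency withdrawal 593 million kronor: bank balance sheets shrink → −593M.
Government account inflow 548 million kronor: bank balance sheets shrink → −548M.
Net: 0 + 0 + 551 − 593 − 548 = -590 million.

-590 million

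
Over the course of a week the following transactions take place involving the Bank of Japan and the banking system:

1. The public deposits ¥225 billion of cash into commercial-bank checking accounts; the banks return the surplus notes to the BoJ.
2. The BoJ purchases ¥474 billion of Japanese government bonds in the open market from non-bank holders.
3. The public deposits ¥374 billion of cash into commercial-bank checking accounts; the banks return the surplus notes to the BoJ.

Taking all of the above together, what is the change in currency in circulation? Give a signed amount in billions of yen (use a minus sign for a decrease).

BoJ balance sheet:
  Assets:      Securities +¥474B
  Liabilities: Bank reserves +¥1073B, Currency in circulation −¥599B
So the change in currency in circulation is -¥599 billion.

-¥599 billion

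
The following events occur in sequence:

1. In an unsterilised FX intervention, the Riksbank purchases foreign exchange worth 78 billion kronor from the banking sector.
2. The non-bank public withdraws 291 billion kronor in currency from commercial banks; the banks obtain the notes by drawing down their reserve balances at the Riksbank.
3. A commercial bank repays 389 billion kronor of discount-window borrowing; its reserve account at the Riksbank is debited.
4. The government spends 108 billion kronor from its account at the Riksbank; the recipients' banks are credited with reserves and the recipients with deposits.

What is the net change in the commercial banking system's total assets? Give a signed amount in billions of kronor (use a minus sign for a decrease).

Riksbank balance sheet:
  Assets:      Loans to banks −389B, Foreign assets +78B
  Liabilities: Bank reserves −494B, Currency in circulation +291B, Government deposits −108B
Commercial banking system:
  Assets:      Reserves at CB −494B, Foreign assets −78B
  Liabilities: Checkable deposits −183B, Borrowings from CB −389B
Change in total bank assets = -572 billion.

-572 billion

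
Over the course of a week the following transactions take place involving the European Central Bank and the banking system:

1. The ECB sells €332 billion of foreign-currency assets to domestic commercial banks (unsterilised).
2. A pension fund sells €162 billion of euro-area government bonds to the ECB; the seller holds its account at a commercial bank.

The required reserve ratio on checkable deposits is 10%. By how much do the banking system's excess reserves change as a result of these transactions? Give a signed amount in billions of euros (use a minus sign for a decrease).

-€186.2 billion

FX sale €332 billion: reserves −€332B, deposits 0.
Asset purchase (from non-banks) €162 billion: reserves +€162B, deposits +€162B.
Totals: Δreserves = −€170B, Δdeposits = +€162B.
Δrequired reserves = 10% × +€162B = +€16.2B.
Δexcess reserves = Δreserves − Δrequired = −€170B − (+€16.2B) = -€186.2 billion.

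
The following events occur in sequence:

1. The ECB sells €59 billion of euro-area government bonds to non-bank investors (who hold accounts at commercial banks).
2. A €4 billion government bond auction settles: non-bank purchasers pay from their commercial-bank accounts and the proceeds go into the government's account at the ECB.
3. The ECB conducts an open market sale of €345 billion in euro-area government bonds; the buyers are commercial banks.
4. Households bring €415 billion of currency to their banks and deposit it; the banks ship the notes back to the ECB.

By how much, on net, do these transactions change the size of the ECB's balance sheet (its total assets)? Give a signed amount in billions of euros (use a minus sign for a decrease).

Asset sale (to non-banks) €59 billion: an ECB asset is shed → −€59B.
Government account inflow €4 billion: only the composition of liabilities changes → 0.
OMO sale (to banks) €345 billion: an ECB asset is shed → −€345B.
Currency deposit €415 billion: only the composition of liabilities changes → 0.
Net: −59 + 0 − 345 + 0 = -€404 billion.

-€404 billion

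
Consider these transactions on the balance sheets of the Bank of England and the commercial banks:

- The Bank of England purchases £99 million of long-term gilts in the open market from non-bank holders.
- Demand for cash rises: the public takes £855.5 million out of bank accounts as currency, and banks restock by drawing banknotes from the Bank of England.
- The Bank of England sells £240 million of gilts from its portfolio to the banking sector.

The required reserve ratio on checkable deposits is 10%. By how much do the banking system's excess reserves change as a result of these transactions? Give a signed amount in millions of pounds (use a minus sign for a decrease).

-£920.85 million

Asset purchase (from non-banks) £99 million: reserves +£99M, deposits +£99M.
Currency withdrawal £855.5 million: reserves −£855.5M, deposits −£855.5M.
OMO sale (to banks) £240 million: reserves −£240M, deposits 0.
Totals: Δreserves = −£996.5M, Δdeposits = −£756.5M.
Δrequired reserves = 10% × −£756.5M = −£75.65M.
Δexcess reserves = Δreserves − Δrequired = −£996.5M − (−£75.65M) = -£920.85 million.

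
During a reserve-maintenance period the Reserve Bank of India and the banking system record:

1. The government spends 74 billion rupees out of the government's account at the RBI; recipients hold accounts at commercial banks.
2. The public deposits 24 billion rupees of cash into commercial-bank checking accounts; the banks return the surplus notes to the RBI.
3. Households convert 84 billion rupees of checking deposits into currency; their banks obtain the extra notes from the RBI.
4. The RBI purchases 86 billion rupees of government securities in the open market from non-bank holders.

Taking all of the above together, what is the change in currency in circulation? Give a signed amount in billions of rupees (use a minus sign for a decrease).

Government spending 74 billion rupees: no currency enters or leaves circulation → 0.
Currency deposit 24 billion rupees: notes return to the central bank → −24B.
Currency withdrawal 84 billion rupees: notes leave the central bank → +84B.
Asset purchase (from non-banks) 86 billion rupees: no currency enters or leaves circulation → 0.
Net: 0 − 24 + 84 + 0 = +60 billion.

+60 billion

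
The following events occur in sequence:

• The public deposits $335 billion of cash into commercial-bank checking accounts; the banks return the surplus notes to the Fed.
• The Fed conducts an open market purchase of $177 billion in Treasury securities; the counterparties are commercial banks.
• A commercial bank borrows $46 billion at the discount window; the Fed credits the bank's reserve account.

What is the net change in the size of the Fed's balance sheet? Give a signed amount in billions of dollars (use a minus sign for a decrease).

+$223 billion

Fed balance sheet:
  Assets:      Securities +$177B, Loans to banks +$46B
  Liabilities: Bank reserves +$558B, Currency in circulation −$335B
Change in total Fed assets = +$223 billion.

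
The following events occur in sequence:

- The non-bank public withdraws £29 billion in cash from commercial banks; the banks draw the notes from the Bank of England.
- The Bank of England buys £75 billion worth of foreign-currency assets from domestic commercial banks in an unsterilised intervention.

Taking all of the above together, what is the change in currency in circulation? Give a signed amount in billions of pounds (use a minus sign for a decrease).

Currency withdrawal £29 billion: notes leave the central bank → +£29B.
FX purchase £75 billion: no currency enters or leaves circulation → 0.
Net: 29 + 0 = +£29 billion.

+£29 billion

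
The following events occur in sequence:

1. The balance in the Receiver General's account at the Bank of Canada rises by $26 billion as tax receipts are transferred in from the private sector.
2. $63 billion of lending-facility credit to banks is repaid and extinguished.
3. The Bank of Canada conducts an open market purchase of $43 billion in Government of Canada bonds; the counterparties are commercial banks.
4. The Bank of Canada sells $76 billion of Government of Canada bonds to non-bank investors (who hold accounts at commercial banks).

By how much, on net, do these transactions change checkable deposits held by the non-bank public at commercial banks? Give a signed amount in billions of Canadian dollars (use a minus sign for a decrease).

Government account inflow $26 billion: non-bank counterparties' bank balances fall → −$26B.
Discount-window repayment $63 billion: the counterparty is a bank, so public deposits are unchanged → 0.
OMO purchase (from banks) $43 billion: the counterparty is a bank, so public deposits are unchanged → 0.
Asset sale (to non-banks) $76 billion: non-bank counterparties' bank balances fall → −$76B.
Net: −26 + 0 + 0 − 76 = -$102 billion.

-$102 billion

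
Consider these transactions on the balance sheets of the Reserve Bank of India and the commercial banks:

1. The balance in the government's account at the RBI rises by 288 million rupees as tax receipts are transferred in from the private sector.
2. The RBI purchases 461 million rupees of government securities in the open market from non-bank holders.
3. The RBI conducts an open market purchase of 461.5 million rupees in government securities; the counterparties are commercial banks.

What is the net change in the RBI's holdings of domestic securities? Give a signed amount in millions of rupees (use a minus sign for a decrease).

Government account inflow 288 million rupees: the RBI's securities portfolio is untouched → 0.
Asset purchase (from non-banks) 461 million rupees: securities added to the RBI's portfolio → +461M.
OMO purchase (from banks) 461.5 million rupees: securities added to the RBI's portfolio → +461.5M.
Net: 0 + 461 + 461.5 = +922.5 million.

+922.5 million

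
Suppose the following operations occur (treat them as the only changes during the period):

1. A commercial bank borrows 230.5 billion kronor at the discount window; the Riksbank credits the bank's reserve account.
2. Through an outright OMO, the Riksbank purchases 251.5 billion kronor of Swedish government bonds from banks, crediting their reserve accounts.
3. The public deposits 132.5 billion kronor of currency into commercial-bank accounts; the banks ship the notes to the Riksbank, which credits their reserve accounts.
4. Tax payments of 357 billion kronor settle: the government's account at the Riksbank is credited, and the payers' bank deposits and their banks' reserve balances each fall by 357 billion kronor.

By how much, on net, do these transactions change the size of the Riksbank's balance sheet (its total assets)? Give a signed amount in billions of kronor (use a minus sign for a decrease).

+482 billion

Riksbank balance sheet:
  Assets:      Securities +251.5B, Loans to banks +230.5B
  Liabilities: Bank reserves +257.5B, Currency in circulation −132.5B, Government deposits +357B
Commercial banking system:
  Assets:      Reserves at CB +257.5B, Securities −251.5B
  Liabilities: Checkable deposits −224.5B, Borrowings from CB +230.5B
Change in total Riksbank assets = +482 billion.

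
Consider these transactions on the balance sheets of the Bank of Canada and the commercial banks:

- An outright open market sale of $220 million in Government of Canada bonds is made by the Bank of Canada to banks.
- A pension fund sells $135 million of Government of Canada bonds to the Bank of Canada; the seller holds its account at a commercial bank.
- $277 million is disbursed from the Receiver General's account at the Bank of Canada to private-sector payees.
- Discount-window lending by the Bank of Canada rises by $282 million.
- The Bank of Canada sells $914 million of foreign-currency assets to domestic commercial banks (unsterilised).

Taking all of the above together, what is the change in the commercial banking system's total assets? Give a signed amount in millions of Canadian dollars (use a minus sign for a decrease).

+$694 million

Bank of Canada balance sheet:
  Assets:      Securities −$85M, Loans to banks +$282M, Foreign assets −$914M
  Liabilities: Bank reserves −$440M, Government deposits −$277M
Commercial banking system:
  Assets:      Reserves at CB −$440M, Securities +$220M, Foreign assets +$914M
  Liabilities: Checkable deposits +$412M, Borrowings from CB +$282M
Change in total bank assets = +$694 million.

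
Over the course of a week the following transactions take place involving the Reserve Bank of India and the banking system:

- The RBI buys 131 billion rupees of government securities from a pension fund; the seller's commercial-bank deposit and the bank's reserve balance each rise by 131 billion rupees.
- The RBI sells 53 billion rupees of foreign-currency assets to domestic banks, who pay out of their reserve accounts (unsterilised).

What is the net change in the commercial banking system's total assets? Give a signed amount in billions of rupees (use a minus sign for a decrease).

+131 billion

RBI balance sheet:
  Assets:      Securities +131B, Foreign assets −53B
  Liabilities: Bank reserves +78B
Commercial banking system:
  Assets:      Reserves at CB +78B, Foreign assets +53B
  Liabilities: Checkable deposits +131B
Change in total bank assets = +131 billion.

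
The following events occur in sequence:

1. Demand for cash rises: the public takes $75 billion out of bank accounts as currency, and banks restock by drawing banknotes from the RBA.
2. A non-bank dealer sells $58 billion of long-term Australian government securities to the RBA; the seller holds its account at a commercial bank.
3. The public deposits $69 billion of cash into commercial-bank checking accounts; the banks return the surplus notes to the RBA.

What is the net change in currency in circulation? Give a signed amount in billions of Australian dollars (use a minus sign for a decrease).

Currency withdrawal $75 billion: notes leave the central bank → +$75B.
Asset purchase (from non-banks) $58 billion: no currency enters or leaves circulation → 0.
Currency deposit $69 billion: notes return to the central bank → −$69B.
Net: 75 + 0 − 69 = +$6 billion.

+$6 billion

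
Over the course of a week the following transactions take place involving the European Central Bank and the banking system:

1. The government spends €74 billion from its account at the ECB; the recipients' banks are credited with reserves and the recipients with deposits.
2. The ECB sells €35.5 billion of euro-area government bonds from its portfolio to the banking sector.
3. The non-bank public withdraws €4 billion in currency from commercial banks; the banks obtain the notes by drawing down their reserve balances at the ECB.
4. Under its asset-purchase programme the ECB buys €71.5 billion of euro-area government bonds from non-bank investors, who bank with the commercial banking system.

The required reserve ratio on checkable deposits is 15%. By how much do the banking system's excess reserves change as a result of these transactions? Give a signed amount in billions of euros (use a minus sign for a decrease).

+€84.775 billion

Government spending €74 billion: reserves +€74B, deposits +€74B.
OMO sale (to banks) €35.5 billion: reserves −€35.5B, deposits 0.
Currency withdrawal €4 billion: reserves −€4B, deposits −€4B.
Asset purchase (from non-banks) €71.5 billion: reserves +€71.5B, deposits +€71.5B.
Totals: Δreserves = +€106B, Δdeposits = +€141.5B.
Δrequired reserves = 15% × +€141.5B = +€21.225B.
Δexcess reserves = Δreserves − Δrequired = +€106B − (+€21.225B) = +€84.775 billion.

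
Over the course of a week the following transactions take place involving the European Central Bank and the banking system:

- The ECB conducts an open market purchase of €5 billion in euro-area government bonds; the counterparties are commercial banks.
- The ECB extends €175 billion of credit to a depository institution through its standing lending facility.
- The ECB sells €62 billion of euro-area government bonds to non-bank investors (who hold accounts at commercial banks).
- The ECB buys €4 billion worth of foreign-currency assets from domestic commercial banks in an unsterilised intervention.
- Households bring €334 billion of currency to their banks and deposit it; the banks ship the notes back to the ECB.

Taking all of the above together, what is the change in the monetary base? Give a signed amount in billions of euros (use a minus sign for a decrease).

ECB balance sheet:
  Assets:      Securities −€57B, Loans to banks +€175B, Foreign assets +€4B
  Liabilities: Bank reserves +€456B, Currency in circulation −€334B
Monetary base = currency + reserves: −€334B + (+€456B) = +€122 billion.

+€122 billion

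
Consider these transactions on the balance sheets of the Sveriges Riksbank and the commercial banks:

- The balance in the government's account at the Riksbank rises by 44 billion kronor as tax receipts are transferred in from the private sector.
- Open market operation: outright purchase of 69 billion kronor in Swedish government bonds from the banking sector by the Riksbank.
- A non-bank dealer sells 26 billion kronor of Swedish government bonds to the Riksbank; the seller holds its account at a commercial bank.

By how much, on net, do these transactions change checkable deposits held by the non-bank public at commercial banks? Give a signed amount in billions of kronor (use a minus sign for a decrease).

-18 billion

Government account inflow 44 billion kronor: non-bank counterparties' bank balances fall → −44B.
OMO purchase (from banks) 69 billion kronor: the counterparty is a bank, so public deposits are unchanged → 0.
Asset purchase (from non-banks) 26 billion kronor: non-bank counterparties' bank balances rise → +26B.
Net: −44 + 0 + 26 = -18 billion.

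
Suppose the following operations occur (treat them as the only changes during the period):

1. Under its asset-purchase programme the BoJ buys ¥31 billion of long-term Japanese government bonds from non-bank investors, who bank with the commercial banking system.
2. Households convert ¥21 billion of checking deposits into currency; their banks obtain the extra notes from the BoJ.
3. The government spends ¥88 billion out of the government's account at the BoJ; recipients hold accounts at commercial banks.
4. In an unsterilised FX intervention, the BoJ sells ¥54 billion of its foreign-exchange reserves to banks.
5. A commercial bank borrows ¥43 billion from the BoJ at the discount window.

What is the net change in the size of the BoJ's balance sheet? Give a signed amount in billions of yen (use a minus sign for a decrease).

BoJ balance sheet:
  Assets:      Securities +¥31B, Loans to banks +¥43B, Foreign assets −¥54B
  Liabilities: Bank reserves +¥87B, Currency in circulation +¥21B, Government deposits −¥88B
Commercial banking system:
  Assets:      Reserves at CB +¥87B, Foreign assets +¥54B
  Liabilities: Checkable deposits +¥98B, Borrowings from CB +¥43B
Change in total BoJ assets = +¥20 billion.

+¥20 billion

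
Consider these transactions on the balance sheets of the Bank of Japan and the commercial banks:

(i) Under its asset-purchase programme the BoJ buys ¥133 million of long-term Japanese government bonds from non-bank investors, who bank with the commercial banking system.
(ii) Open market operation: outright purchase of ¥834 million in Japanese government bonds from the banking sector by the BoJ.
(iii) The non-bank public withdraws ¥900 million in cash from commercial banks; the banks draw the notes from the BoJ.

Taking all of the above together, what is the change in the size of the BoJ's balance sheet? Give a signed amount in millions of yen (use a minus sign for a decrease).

+¥967 million

Asset purchase (from non-banks) ¥133 million: a BoJ asset is acquired → +¥133M.
OMO purchase (from banks) ¥834 million: a BoJ asset is acquired → +¥834M.
Currency withdrawal ¥900 million: only the composition of liabilities changes → 0.
Net: 133 + 834 + 0 = +¥967 million.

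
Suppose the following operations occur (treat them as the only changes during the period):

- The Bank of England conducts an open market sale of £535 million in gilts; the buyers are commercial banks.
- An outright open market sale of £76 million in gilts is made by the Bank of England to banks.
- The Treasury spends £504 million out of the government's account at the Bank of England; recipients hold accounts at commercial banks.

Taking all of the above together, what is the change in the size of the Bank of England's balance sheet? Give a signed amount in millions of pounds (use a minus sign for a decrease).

Bank of England balance sheet:
  Assets:      Securities −£611M
  Liabilities: Bank reserves −£107M, Government deposits −£504M
Commercial banking system:
  Assets:      Reserves at CB −£107M, Securities +£611M
  Liabilities: Checkable deposits +£504M
Change in total Bank of England assets = -£611 million.

-£611 million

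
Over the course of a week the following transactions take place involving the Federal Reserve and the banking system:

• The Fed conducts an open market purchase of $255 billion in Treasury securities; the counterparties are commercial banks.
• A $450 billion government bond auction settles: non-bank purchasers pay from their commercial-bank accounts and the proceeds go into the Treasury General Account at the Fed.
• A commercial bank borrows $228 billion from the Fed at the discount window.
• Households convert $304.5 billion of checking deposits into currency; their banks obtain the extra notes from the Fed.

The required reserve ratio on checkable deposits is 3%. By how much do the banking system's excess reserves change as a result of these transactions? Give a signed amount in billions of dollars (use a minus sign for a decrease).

-$248.865 billion

OMO purchase (from banks) $255 billion: reserves +$255B, deposits 0.
Government account inflow $450 billion: reserves −$450B, deposits −$450B.
Discount-window loan $228 billion: reserves +$228B, deposits 0.
Currency withdrawal $304.5 billion: reserves −$304.5B, deposits −$304.5B.
Totals: Δreserves = −$271.5B, Δdeposits = −$754.5B.
Δrequired reserves = 3% × −$754.5B = −$22.635B.
Δexcess reserves = Δreserves − Δrequired = −$271.5B − (−$22.635B) = -$248.865 billion.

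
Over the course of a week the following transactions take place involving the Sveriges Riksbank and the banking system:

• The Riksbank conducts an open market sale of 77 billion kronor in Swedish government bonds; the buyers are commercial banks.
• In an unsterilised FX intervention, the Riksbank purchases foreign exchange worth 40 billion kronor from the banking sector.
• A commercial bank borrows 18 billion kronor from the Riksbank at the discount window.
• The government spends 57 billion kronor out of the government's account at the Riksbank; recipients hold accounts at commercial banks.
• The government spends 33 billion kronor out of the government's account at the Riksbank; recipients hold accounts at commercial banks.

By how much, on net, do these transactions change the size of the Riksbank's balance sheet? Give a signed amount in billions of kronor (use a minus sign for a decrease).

Riksbank balance sheet:
  Assets:      Securities −77B, Loans to banks +18B, Foreign assets +40B
  Liabilities: Bank reserves +71B, Government deposits −90B
Commercial banking system:
  Assets:      Reserves at CB +71B, Securities +77B, Foreign assets −40B
  Liabilities: Checkable deposits +90B, Borrowings from CB +18B
Change in total Riksbank assets = -19 billion.

-19 billion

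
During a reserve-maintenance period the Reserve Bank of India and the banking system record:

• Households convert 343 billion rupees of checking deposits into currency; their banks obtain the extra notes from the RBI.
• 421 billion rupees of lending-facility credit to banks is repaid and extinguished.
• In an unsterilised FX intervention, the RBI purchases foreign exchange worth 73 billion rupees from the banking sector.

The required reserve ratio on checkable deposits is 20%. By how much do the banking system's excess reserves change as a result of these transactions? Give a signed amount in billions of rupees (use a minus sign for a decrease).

-622.4 billion

Currency withdrawal 343 billion rupees: reserves −343B, deposits −343B.
Discount-window repayment 421 billion rupees: reserves −421B, deposits 0.
FX purchase 73 billion rupees: reserves +73B, deposits 0.
Totals: Δreserves = −691B, Δdeposits = −343B.
Δrequired reserves = 20% × −343B = −68.6B.
Δexcess reserves = Δreserves − Δrequired = −691B − (−68.6B) = -622.4 billion.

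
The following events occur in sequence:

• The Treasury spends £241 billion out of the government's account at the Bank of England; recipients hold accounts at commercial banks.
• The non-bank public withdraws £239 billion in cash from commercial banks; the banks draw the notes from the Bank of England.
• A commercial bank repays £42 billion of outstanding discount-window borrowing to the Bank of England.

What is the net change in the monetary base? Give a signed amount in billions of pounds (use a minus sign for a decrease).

Government spending £241 billion: a non-base liability converts back to reserves → +£241B.
Currency withdrawal £239 billion: just a shift between currency and reserves — both are base money → 0.
Discount-window repayment £42 billion: Bank of England balance sheet contracts → −£42B.
Net: 241 + 0 − 42 = +£199 billion.

+£199 billion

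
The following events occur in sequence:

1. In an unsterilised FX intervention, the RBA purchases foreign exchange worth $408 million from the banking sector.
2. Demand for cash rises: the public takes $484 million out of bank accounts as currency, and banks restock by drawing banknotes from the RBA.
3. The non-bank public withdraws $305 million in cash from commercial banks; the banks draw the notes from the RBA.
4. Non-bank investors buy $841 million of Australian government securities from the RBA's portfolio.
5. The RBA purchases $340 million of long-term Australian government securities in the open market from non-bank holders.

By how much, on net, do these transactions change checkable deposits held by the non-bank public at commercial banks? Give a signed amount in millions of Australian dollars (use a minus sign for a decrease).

-$1290 million

FX purchase $408 million: the counterparty is a bank, so public deposits are unchanged → 0.
Currency withdrawal $484 million: non-bank counterparties' bank balances fall → −$484M.
Currency withdrawal $305 million: non-bank counterparties' bank balances fall → −$305M.
Asset sale (to non-banks) $841 million: non-bank counterparties' bank balances fall → −$841M.
Asset purchase (from non-banks) $340 million: non-bank counterparties' bank balances rise → +$340M.
Net: 0 − 484 − 305 − 841 + 340 = -$1290 million.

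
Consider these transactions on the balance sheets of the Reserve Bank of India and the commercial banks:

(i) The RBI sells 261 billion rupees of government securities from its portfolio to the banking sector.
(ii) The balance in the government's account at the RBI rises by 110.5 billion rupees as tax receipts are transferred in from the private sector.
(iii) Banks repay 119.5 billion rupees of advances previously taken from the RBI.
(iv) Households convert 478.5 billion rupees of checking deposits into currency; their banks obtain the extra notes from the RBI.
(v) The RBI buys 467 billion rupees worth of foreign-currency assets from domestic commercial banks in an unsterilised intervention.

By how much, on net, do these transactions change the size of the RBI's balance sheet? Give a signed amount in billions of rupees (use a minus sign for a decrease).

OMO sale (to banks) 261 billion rupees: an RBI asset is shed → −261B.
Government account inflow 110.5 billion rupees: only the composition of liabilities changes → 0.
Discount-window repayment 119.5 billion rupees: an RBI asset is shed → −119.5B.
Currency withdrawal 478.5 billion rupees: only the composition of liabilities changes → 0.
FX purchase 467 billion rupees: an RBI asset is acquired → +467B.
Net: −261 + 0 − 119.5 + 0 + 467 = +86.5 billion.

+86.5 billion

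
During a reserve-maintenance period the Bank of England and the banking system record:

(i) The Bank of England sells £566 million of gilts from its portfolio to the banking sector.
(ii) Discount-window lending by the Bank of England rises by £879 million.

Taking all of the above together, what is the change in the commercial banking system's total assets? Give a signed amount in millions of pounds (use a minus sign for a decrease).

Bank of England balance sheet:
  Assets:      Securities −£566M, Loans to banks +£879M
  Liabilities: Bank reserves +£313M
Commercial banking system:
  Assets:      Reserves at CB +£313M, Securities +£566M
  Liabilities: Borrowings from CB +£879M
Change in total bank assets = +£879 million.

+£879 million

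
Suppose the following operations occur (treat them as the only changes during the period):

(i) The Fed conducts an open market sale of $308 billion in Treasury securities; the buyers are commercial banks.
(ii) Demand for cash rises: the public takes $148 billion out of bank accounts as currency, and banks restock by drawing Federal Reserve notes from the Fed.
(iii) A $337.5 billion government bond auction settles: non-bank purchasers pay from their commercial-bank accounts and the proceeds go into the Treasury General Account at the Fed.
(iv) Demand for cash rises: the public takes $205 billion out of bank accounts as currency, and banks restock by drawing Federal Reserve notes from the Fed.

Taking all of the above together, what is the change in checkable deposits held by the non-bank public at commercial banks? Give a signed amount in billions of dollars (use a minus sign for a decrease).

Fed balance sheet:
  Assets:      Securities −$308B
  Liabilities: Bank reserves −$998.5B, Currency in circulation +$353B, Government deposits +$337.5B
Commercial banking system:
  Assets:      Reserves at CB −$998.5B, Securities +$308B
  Liabilities: Checkable deposits −$690.5B
So the change in checkable deposits held by the non-bank public at commercial banks is -$690.5 billion.

-$690.5 billion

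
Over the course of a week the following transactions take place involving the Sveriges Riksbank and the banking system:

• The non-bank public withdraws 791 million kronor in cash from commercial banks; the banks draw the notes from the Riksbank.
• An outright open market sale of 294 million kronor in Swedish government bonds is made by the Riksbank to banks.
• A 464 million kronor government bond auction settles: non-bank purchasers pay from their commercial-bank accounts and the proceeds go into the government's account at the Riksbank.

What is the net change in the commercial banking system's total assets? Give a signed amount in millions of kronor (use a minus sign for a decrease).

Currency withdrawal 791 million kronor: bank balance sheets shrink → −791M.
OMO sale (to banks) 294 million kronor: just an asset swap on bank balance sheets → 0.
Government account inflow 464 million kronor: bank balance sheets shrink → −464M.
Net: −791 + 0 − 464 = -1255 million.

-1255 million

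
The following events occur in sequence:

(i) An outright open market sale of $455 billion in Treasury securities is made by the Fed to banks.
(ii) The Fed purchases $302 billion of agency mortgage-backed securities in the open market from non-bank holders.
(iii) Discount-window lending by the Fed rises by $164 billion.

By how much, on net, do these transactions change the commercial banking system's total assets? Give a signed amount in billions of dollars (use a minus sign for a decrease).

+$466 billion

Fed balance sheet:
  Assets:      Securities −$153B, Loans to banks +$164B
  Liabilities: Bank reserves +$11B
Commercial banking system:
  Assets:      Reserves at CB +$11B, Securities +$455B
  Liabilities: Checkable deposits +$302B, Borrowings from CB +$164B
Change in total bank assets = +$466 billion.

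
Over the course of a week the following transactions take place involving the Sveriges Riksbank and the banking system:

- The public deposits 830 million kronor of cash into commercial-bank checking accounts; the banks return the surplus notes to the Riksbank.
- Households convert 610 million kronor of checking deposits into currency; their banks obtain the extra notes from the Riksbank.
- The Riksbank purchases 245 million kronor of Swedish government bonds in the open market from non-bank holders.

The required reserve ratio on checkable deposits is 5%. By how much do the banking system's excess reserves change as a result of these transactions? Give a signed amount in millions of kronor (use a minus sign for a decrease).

Currency deposit 830 million kronor: reserves +830M, deposits +830M.
Currency withdrawal 610 million kronor: reserves −610M, deposits −610M.
Asset purchase (from non-banks) 245 million kronor: reserves +245M, deposits +245M.
Totals: Δreserves = +465M, Δdeposits = +465M.
Δrequired reserves = 5% × +465M = +23.25M.
Δexcess reserves = Δreserves − Δrequired = +465M − (+23.25M) = +441.75 million.

+441.75 million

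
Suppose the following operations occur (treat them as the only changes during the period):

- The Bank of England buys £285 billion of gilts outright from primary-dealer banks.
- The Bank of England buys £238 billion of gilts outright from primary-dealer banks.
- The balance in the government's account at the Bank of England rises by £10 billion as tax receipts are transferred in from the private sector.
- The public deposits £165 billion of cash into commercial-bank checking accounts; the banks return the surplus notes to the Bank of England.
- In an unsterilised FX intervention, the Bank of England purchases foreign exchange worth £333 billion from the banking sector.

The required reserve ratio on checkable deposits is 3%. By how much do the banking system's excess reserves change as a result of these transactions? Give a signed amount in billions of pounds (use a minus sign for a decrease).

OMO purchase (from banks) £285 billion: reserves +£285B, deposits 0.
OMO purchase (from banks) £238 billion: reserves +£238B, deposits 0.
Government account inflow £10 billion: reserves −£10B, deposits −£10B.
Currency deposit £165 billion: reserves +£165B, deposits +£165B.
FX purchase £333 billion: reserves +£333B, deposits 0.
Totals: Δreserves = +£1011B, Δdeposits = +£155B.
Δrequired reserves = 3% × +£155B = +£4.65B.
Δexcess reserves = Δreserves − Δrequired = +£1011B − (+£4.65B) = +£1006.35 billion.

+£1006.35 billion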